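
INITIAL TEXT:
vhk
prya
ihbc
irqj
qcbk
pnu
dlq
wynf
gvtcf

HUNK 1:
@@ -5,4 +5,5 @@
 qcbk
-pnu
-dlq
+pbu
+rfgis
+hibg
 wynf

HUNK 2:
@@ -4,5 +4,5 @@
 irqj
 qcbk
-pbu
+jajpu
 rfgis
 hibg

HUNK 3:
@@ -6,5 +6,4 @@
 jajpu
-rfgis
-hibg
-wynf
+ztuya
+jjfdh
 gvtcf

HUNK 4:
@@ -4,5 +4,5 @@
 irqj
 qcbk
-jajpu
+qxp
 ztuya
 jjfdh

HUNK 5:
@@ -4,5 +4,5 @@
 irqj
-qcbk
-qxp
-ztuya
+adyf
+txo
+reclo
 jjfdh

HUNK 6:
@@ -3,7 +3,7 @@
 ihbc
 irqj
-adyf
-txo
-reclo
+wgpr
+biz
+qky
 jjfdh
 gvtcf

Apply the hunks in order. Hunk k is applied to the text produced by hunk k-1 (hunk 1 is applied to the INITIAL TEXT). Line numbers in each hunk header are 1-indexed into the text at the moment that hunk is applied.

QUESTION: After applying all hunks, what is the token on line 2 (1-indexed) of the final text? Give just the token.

Hunk 1: at line 5 remove [pnu,dlq] add [pbu,rfgis,hibg] -> 10 lines: vhk prya ihbc irqj qcbk pbu rfgis hibg wynf gvtcf
Hunk 2: at line 4 remove [pbu] add [jajpu] -> 10 lines: vhk prya ihbc irqj qcbk jajpu rfgis hibg wynf gvtcf
Hunk 3: at line 6 remove [rfgis,hibg,wynf] add [ztuya,jjfdh] -> 9 lines: vhk prya ihbc irqj qcbk jajpu ztuya jjfdh gvtcf
Hunk 4: at line 4 remove [jajpu] add [qxp] -> 9 lines: vhk prya ihbc irqj qcbk qxp ztuya jjfdh gvtcf
Hunk 5: at line 4 remove [qcbk,qxp,ztuya] add [adyf,txo,reclo] -> 9 lines: vhk prya ihbc irqj adyf txo reclo jjfdh gvtcf
Hunk 6: at line 3 remove [adyf,txo,reclo] add [wgpr,biz,qky] -> 9 lines: vhk prya ihbc irqj wgpr biz qky jjfdh gvtcf
Final line 2: prya

Answer: prya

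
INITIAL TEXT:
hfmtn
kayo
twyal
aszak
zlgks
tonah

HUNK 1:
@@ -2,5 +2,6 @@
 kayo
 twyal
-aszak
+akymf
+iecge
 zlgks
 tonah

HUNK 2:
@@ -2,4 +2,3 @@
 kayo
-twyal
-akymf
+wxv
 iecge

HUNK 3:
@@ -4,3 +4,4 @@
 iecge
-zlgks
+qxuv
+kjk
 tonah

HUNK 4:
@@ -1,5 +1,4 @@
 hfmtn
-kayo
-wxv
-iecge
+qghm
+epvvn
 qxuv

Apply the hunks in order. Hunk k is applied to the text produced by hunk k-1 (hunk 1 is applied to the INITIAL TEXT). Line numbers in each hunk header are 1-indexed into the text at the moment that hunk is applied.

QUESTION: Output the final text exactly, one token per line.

Answer: hfmtn
qghm
epvvn
qxuv
kjk
tonah

Derivation:
Hunk 1: at line 2 remove [aszak] add [akymf,iecge] -> 7 lines: hfmtn kayo twyal akymf iecge zlgks tonah
Hunk 2: at line 2 remove [twyal,akymf] add [wxv] -> 6 lines: hfmtn kayo wxv iecge zlgks tonah
Hunk 3: at line 4 remove [zlgks] add [qxuv,kjk] -> 7 lines: hfmtn kayo wxv iecge qxuv kjk tonah
Hunk 4: at line 1 remove [kayo,wxv,iecge] add [qghm,epvvn] -> 6 lines: hfmtn qghm epvvn qxuv kjk tonah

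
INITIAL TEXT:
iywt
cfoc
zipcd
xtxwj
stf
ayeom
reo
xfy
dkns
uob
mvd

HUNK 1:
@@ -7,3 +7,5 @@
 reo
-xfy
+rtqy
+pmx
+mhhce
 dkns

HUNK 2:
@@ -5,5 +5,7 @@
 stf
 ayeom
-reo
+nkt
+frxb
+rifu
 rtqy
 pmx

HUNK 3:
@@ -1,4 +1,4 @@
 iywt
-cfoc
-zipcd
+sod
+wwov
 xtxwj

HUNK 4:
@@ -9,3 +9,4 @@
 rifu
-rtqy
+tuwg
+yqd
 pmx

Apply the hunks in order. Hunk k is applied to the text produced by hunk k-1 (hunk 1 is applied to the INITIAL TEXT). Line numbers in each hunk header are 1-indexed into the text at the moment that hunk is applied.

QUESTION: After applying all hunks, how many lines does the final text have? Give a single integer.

Hunk 1: at line 7 remove [xfy] add [rtqy,pmx,mhhce] -> 13 lines: iywt cfoc zipcd xtxwj stf ayeom reo rtqy pmx mhhce dkns uob mvd
Hunk 2: at line 5 remove [reo] add [nkt,frxb,rifu] -> 15 lines: iywt cfoc zipcd xtxwj stf ayeom nkt frxb rifu rtqy pmx mhhce dkns uob mvd
Hunk 3: at line 1 remove [cfoc,zipcd] add [sod,wwov] -> 15 lines: iywt sod wwov xtxwj stf ayeom nkt frxb rifu rtqy pmx mhhce dkns uob mvd
Hunk 4: at line 9 remove [rtqy] add [tuwg,yqd] -> 16 lines: iywt sod wwov xtxwj stf ayeom nkt frxb rifu tuwg yqd pmx mhhce dkns uob mvd
Final line count: 16

Answer: 16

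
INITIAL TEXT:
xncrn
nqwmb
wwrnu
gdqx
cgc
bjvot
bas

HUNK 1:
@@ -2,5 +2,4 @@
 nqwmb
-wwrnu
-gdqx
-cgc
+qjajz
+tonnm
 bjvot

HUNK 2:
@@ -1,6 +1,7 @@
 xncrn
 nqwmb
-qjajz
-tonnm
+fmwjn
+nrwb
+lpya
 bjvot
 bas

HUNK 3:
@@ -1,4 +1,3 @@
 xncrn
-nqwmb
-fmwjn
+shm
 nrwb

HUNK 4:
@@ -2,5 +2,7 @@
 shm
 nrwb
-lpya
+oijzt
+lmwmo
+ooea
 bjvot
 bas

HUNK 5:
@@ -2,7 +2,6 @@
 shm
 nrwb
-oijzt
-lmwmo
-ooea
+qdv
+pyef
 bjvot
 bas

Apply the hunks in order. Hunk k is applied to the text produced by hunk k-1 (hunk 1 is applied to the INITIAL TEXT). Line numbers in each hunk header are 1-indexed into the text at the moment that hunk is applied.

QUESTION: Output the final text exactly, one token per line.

Answer: xncrn
shm
nrwb
qdv
pyef
bjvot
bas

Derivation:
Hunk 1: at line 2 remove [wwrnu,gdqx,cgc] add [qjajz,tonnm] -> 6 lines: xncrn nqwmb qjajz tonnm bjvot bas
Hunk 2: at line 1 remove [qjajz,tonnm] add [fmwjn,nrwb,lpya] -> 7 lines: xncrn nqwmb fmwjn nrwb lpya bjvot bas
Hunk 3: at line 1 remove [nqwmb,fmwjn] add [shm] -> 6 lines: xncrn shm nrwb lpya bjvot bas
Hunk 4: at line 2 remove [lpya] add [oijzt,lmwmo,ooea] -> 8 lines: xncrn shm nrwb oijzt lmwmo ooea bjvot bas
Hunk 5: at line 2 remove [oijzt,lmwmo,ooea] add [qdv,pyef] -> 7 lines: xncrn shm nrwb qdv pyef bjvot bas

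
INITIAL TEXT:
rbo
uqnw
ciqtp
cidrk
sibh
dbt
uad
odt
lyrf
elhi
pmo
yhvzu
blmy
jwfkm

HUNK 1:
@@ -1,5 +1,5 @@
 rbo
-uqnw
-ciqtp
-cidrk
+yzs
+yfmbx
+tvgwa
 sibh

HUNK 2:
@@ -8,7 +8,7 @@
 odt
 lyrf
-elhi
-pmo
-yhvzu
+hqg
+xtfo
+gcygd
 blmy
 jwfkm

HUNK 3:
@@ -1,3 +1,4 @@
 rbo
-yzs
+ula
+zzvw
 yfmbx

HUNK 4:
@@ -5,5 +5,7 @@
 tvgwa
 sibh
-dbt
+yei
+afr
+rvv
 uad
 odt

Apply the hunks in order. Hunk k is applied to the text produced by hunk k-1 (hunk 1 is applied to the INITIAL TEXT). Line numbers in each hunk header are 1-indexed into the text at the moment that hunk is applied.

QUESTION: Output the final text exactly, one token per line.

Hunk 1: at line 1 remove [uqnw,ciqtp,cidrk] add [yzs,yfmbx,tvgwa] -> 14 lines: rbo yzs yfmbx tvgwa sibh dbt uad odt lyrf elhi pmo yhvzu blmy jwfkm
Hunk 2: at line 8 remove [elhi,pmo,yhvzu] add [hqg,xtfo,gcygd] -> 14 lines: rbo yzs yfmbx tvgwa sibh dbt uad odt lyrf hqg xtfo gcygd blmy jwfkm
Hunk 3: at line 1 remove [yzs] add [ula,zzvw] -> 15 lines: rbo ula zzvw yfmbx tvgwa sibh dbt uad odt lyrf hqg xtfo gcygd blmy jwfkm
Hunk 4: at line 5 remove [dbt] add [yei,afr,rvv] -> 17 lines: rbo ula zzvw yfmbx tvgwa sibh yei afr rvv uad odt lyrf hqg xtfo gcygd blmy jwfkm

Answer: rbo
ula
zzvw
yfmbx
tvgwa
sibh
yei
afr
rvv
uad
odt
lyrf
hqg
xtfo
gcygd
blmy
jwfkm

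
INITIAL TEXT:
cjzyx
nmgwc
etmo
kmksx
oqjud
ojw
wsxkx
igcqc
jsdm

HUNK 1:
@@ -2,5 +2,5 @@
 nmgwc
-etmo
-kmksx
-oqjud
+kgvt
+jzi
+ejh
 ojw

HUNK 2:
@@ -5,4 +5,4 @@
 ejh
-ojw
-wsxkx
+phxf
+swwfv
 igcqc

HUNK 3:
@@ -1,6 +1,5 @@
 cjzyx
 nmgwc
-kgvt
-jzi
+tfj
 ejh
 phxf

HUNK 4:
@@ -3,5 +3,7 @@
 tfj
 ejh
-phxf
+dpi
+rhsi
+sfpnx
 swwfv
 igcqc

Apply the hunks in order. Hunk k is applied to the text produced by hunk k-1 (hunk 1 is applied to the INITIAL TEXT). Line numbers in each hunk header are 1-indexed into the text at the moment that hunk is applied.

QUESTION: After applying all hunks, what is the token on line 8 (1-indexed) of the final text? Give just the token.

Answer: swwfv

Derivation:
Hunk 1: at line 2 remove [etmo,kmksx,oqjud] add [kgvt,jzi,ejh] -> 9 lines: cjzyx nmgwc kgvt jzi ejh ojw wsxkx igcqc jsdm
Hunk 2: at line 5 remove [ojw,wsxkx] add [phxf,swwfv] -> 9 lines: cjzyx nmgwc kgvt jzi ejh phxf swwfv igcqc jsdm
Hunk 3: at line 1 remove [kgvt,jzi] add [tfj] -> 8 lines: cjzyx nmgwc tfj ejh phxf swwfv igcqc jsdm
Hunk 4: at line 3 remove [phxf] add [dpi,rhsi,sfpnx] -> 10 lines: cjzyx nmgwc tfj ejh dpi rhsi sfpnx swwfv igcqc jsdm
Final line 8: swwfv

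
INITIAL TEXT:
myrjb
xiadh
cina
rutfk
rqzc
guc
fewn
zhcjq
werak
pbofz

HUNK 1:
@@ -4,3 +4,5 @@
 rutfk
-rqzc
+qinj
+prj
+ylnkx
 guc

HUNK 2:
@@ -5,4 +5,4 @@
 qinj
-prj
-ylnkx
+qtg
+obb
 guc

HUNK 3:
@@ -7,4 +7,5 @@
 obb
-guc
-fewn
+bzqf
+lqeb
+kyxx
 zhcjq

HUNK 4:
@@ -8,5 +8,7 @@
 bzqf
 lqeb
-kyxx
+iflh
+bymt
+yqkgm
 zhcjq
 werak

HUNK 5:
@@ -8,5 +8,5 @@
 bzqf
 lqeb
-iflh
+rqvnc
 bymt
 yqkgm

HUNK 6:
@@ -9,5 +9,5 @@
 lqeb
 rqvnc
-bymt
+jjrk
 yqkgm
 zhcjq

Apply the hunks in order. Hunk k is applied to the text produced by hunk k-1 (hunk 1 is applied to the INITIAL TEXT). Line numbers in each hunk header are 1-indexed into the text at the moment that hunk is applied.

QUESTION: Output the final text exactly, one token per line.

Hunk 1: at line 4 remove [rqzc] add [qinj,prj,ylnkx] -> 12 lines: myrjb xiadh cina rutfk qinj prj ylnkx guc fewn zhcjq werak pbofz
Hunk 2: at line 5 remove [prj,ylnkx] add [qtg,obb] -> 12 lines: myrjb xiadh cina rutfk qinj qtg obb guc fewn zhcjq werak pbofz
Hunk 3: at line 7 remove [guc,fewn] add [bzqf,lqeb,kyxx] -> 13 lines: myrjb xiadh cina rutfk qinj qtg obb bzqf lqeb kyxx zhcjq werak pbofz
Hunk 4: at line 8 remove [kyxx] add [iflh,bymt,yqkgm] -> 15 lines: myrjb xiadh cina rutfk qinj qtg obb bzqf lqeb iflh bymt yqkgm zhcjq werak pbofz
Hunk 5: at line 8 remove [iflh] add [rqvnc] -> 15 lines: myrjb xiadh cina rutfk qinj qtg obb bzqf lqeb rqvnc bymt yqkgm zhcjq werak pbofz
Hunk 6: at line 9 remove [bymt] add [jjrk] -> 15 lines: myrjb xiadh cina rutfk qinj qtg obb bzqf lqeb rqvnc jjrk yqkgm zhcjq werak pbofz

Answer: myrjb
xiadh
cina
rutfk
qinj
qtg
obb
bzqf
lqeb
rqvnc
jjrk
yqkgm
zhcjq
werak
pbofz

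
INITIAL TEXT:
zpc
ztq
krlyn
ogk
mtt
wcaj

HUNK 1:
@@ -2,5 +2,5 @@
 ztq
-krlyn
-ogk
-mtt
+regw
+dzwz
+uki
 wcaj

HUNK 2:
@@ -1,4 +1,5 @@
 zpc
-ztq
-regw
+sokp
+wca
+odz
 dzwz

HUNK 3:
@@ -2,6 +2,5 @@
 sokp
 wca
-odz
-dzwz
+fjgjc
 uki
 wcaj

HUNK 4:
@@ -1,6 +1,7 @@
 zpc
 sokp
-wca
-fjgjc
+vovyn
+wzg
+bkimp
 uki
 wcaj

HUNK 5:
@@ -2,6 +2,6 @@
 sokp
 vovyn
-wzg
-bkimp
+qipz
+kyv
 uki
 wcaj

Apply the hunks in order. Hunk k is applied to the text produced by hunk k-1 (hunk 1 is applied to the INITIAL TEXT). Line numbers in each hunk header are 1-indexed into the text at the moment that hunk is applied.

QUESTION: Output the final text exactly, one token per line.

Hunk 1: at line 2 remove [krlyn,ogk,mtt] add [regw,dzwz,uki] -> 6 lines: zpc ztq regw dzwz uki wcaj
Hunk 2: at line 1 remove [ztq,regw] add [sokp,wca,odz] -> 7 lines: zpc sokp wca odz dzwz uki wcaj
Hunk 3: at line 2 remove [odz,dzwz] add [fjgjc] -> 6 lines: zpc sokp wca fjgjc uki wcaj
Hunk 4: at line 1 remove [wca,fjgjc] add [vovyn,wzg,bkimp] -> 7 lines: zpc sokp vovyn wzg bkimp uki wcaj
Hunk 5: at line 2 remove [wzg,bkimp] add [qipz,kyv] -> 7 lines: zpc sokp vovyn qipz kyv uki wcaj

Answer: zpc
sokp
vovyn
qipz
kyv
uki
wcaj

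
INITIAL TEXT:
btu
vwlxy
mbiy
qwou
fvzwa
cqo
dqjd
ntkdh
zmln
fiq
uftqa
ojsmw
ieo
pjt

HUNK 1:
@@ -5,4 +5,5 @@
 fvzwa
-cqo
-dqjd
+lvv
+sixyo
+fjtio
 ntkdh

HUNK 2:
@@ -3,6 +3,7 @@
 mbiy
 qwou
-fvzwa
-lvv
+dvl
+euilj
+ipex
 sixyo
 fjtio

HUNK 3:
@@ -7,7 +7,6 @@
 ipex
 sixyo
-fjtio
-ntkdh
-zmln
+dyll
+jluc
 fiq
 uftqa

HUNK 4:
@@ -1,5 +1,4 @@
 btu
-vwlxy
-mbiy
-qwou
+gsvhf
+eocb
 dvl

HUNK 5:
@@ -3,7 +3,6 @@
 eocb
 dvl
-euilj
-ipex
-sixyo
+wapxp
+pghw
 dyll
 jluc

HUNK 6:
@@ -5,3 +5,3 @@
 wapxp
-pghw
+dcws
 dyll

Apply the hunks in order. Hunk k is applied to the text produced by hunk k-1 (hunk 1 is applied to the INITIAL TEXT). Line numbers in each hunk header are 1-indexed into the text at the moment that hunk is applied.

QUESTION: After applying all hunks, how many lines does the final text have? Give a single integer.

Hunk 1: at line 5 remove [cqo,dqjd] add [lvv,sixyo,fjtio] -> 15 lines: btu vwlxy mbiy qwou fvzwa lvv sixyo fjtio ntkdh zmln fiq uftqa ojsmw ieo pjt
Hunk 2: at line 3 remove [fvzwa,lvv] add [dvl,euilj,ipex] -> 16 lines: btu vwlxy mbiy qwou dvl euilj ipex sixyo fjtio ntkdh zmln fiq uftqa ojsmw ieo pjt
Hunk 3: at line 7 remove [fjtio,ntkdh,zmln] add [dyll,jluc] -> 15 lines: btu vwlxy mbiy qwou dvl euilj ipex sixyo dyll jluc fiq uftqa ojsmw ieo pjt
Hunk 4: at line 1 remove [vwlxy,mbiy,qwou] add [gsvhf,eocb] -> 14 lines: btu gsvhf eocb dvl euilj ipex sixyo dyll jluc fiq uftqa ojsmw ieo pjt
Hunk 5: at line 3 remove [euilj,ipex,sixyo] add [wapxp,pghw] -> 13 lines: btu gsvhf eocb dvl wapxp pghw dyll jluc fiq uftqa ojsmw ieo pjt
Hunk 6: at line 5 remove [pghw] add [dcws] -> 13 lines: btu gsvhf eocb dvl wapxp dcws dyll jluc fiq uftqa ojsmw ieo pjt
Final line count: 13

Answer: 13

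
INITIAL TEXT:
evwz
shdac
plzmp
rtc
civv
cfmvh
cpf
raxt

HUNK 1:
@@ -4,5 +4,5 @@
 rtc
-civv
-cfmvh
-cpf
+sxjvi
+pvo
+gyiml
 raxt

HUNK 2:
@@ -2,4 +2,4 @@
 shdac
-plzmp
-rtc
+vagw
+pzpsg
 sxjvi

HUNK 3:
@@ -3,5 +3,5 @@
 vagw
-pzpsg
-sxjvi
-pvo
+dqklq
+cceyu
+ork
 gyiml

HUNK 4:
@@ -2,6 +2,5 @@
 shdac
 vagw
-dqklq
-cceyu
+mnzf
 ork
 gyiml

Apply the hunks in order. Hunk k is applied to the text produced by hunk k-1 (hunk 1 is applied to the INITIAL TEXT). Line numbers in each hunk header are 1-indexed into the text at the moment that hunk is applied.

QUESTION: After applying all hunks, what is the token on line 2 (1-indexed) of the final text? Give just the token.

Answer: shdac

Derivation:
Hunk 1: at line 4 remove [civv,cfmvh,cpf] add [sxjvi,pvo,gyiml] -> 8 lines: evwz shdac plzmp rtc sxjvi pvo gyiml raxt
Hunk 2: at line 2 remove [plzmp,rtc] add [vagw,pzpsg] -> 8 lines: evwz shdac vagw pzpsg sxjvi pvo gyiml raxt
Hunk 3: at line 3 remove [pzpsg,sxjvi,pvo] add [dqklq,cceyu,ork] -> 8 lines: evwz shdac vagw dqklq cceyu ork gyiml raxt
Hunk 4: at line 2 remove [dqklq,cceyu] add [mnzf] -> 7 lines: evwz shdac vagw mnzf ork gyiml raxt
Final line 2: shdac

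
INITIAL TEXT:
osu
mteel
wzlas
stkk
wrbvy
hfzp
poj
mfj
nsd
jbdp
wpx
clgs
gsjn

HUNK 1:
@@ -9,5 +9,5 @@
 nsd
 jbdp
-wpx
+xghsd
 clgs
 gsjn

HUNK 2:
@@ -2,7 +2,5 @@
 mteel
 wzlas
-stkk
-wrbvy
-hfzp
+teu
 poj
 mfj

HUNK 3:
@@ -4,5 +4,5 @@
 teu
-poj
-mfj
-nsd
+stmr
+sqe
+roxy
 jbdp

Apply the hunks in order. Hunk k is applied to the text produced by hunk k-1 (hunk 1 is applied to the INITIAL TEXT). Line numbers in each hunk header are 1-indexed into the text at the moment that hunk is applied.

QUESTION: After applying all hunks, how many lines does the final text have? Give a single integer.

Hunk 1: at line 9 remove [wpx] add [xghsd] -> 13 lines: osu mteel wzlas stkk wrbvy hfzp poj mfj nsd jbdp xghsd clgs gsjn
Hunk 2: at line 2 remove [stkk,wrbvy,hfzp] add [teu] -> 11 lines: osu mteel wzlas teu poj mfj nsd jbdp xghsd clgs gsjn
Hunk 3: at line 4 remove [poj,mfj,nsd] add [stmr,sqe,roxy] -> 11 lines: osu mteel wzlas teu stmr sqe roxy jbdp xghsd clgs gsjn
Final line count: 11

Answer: 11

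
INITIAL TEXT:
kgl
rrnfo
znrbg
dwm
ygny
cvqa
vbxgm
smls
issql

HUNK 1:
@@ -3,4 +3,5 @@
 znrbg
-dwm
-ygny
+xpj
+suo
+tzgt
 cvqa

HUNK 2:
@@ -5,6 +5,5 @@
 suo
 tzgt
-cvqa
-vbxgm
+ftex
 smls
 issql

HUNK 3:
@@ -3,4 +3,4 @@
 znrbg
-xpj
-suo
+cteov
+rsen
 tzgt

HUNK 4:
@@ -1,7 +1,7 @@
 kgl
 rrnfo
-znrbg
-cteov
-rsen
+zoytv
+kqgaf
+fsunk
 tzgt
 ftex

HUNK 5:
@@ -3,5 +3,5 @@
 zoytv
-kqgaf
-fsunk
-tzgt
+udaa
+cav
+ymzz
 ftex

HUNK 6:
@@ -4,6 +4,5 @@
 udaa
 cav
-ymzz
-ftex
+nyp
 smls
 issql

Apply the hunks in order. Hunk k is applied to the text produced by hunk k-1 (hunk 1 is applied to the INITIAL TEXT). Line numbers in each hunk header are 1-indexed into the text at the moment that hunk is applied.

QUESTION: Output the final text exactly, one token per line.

Hunk 1: at line 3 remove [dwm,ygny] add [xpj,suo,tzgt] -> 10 lines: kgl rrnfo znrbg xpj suo tzgt cvqa vbxgm smls issql
Hunk 2: at line 5 remove [cvqa,vbxgm] add [ftex] -> 9 lines: kgl rrnfo znrbg xpj suo tzgt ftex smls issql
Hunk 3: at line 3 remove [xpj,suo] add [cteov,rsen] -> 9 lines: kgl rrnfo znrbg cteov rsen tzgt ftex smls issql
Hunk 4: at line 1 remove [znrbg,cteov,rsen] add [zoytv,kqgaf,fsunk] -> 9 lines: kgl rrnfo zoytv kqgaf fsunk tzgt ftex smls issql
Hunk 5: at line 3 remove [kqgaf,fsunk,tzgt] add [udaa,cav,ymzz] -> 9 lines: kgl rrnfo zoytv udaa cav ymzz ftex smls issql
Hunk 6: at line 4 remove [ymzz,ftex] add [nyp] -> 8 lines: kgl rrnfo zoytv udaa cav nyp smls issql

Answer: kgl
rrnfo
zoytv
udaa
cav
nyp
smls
issql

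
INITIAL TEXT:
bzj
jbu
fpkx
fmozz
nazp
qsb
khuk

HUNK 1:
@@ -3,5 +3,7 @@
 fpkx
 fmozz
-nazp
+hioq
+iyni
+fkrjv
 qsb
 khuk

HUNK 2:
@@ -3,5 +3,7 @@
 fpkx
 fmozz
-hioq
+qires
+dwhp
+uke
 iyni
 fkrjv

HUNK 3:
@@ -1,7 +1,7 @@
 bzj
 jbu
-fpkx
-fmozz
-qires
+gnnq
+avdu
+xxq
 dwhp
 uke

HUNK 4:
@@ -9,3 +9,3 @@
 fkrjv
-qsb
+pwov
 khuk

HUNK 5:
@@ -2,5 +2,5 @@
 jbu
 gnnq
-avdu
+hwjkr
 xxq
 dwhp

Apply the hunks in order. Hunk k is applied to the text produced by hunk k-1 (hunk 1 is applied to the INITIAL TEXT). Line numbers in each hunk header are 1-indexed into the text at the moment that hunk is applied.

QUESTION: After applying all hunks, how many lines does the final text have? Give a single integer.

Hunk 1: at line 3 remove [nazp] add [hioq,iyni,fkrjv] -> 9 lines: bzj jbu fpkx fmozz hioq iyni fkrjv qsb khuk
Hunk 2: at line 3 remove [hioq] add [qires,dwhp,uke] -> 11 lines: bzj jbu fpkx fmozz qires dwhp uke iyni fkrjv qsb khuk
Hunk 3: at line 1 remove [fpkx,fmozz,qires] add [gnnq,avdu,xxq] -> 11 lines: bzj jbu gnnq avdu xxq dwhp uke iyni fkrjv qsb khuk
Hunk 4: at line 9 remove [qsb] add [pwov] -> 11 lines: bzj jbu gnnq avdu xxq dwhp uke iyni fkrjv pwov khuk
Hunk 5: at line 2 remove [avdu] add [hwjkr] -> 11 lines: bzj jbu gnnq hwjkr xxq dwhp uke iyni fkrjv pwov khuk
Final line count: 11

Answer: 11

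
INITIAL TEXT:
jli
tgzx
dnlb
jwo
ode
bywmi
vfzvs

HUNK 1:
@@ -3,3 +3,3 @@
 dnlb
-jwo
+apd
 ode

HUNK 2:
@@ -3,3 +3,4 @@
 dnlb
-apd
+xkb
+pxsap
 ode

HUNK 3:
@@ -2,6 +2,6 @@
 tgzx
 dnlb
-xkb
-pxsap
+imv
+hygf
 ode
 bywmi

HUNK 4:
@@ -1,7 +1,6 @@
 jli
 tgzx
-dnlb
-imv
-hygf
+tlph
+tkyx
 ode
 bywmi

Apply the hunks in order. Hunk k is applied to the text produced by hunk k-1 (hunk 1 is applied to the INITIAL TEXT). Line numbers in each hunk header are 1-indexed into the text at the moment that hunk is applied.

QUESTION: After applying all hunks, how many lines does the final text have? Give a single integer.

Hunk 1: at line 3 remove [jwo] add [apd] -> 7 lines: jli tgzx dnlb apd ode bywmi vfzvs
Hunk 2: at line 3 remove [apd] add [xkb,pxsap] -> 8 lines: jli tgzx dnlb xkb pxsap ode bywmi vfzvs
Hunk 3: at line 2 remove [xkb,pxsap] add [imv,hygf] -> 8 lines: jli tgzx dnlb imv hygf ode bywmi vfzvs
Hunk 4: at line 1 remove [dnlb,imv,hygf] add [tlph,tkyx] -> 7 lines: jli tgzx tlph tkyx ode bywmi vfzvs
Final line count: 7

Answer: 7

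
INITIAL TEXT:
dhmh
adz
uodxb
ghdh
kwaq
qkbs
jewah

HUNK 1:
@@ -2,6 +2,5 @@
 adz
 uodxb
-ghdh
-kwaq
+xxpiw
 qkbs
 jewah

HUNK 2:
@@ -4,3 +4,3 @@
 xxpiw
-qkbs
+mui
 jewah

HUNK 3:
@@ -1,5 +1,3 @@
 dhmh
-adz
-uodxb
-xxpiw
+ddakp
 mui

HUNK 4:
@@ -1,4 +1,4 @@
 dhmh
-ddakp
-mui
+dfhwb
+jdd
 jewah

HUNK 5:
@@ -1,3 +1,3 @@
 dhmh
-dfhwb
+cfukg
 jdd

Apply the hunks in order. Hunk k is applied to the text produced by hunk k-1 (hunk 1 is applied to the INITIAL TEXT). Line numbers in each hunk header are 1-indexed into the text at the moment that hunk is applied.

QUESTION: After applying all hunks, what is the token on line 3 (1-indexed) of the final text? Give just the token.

Answer: jdd

Derivation:
Hunk 1: at line 2 remove [ghdh,kwaq] add [xxpiw] -> 6 lines: dhmh adz uodxb xxpiw qkbs jewah
Hunk 2: at line 4 remove [qkbs] add [mui] -> 6 lines: dhmh adz uodxb xxpiw mui jewah
Hunk 3: at line 1 remove [adz,uodxb,xxpiw] add [ddakp] -> 4 lines: dhmh ddakp mui jewah
Hunk 4: at line 1 remove [ddakp,mui] add [dfhwb,jdd] -> 4 lines: dhmh dfhwb jdd jewah
Hunk 5: at line 1 remove [dfhwb] add [cfukg] -> 4 lines: dhmh cfukg jdd jewah
Final line 3: jdd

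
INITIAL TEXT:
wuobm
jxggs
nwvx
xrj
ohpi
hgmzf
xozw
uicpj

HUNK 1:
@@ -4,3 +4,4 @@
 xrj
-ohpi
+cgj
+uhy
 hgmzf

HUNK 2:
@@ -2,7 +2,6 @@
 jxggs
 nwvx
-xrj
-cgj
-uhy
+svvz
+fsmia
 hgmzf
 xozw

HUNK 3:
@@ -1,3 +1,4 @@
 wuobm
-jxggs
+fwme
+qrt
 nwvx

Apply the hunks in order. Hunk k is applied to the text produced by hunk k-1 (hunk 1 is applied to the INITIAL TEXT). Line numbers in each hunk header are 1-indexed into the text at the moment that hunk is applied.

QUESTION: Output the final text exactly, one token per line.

Hunk 1: at line 4 remove [ohpi] add [cgj,uhy] -> 9 lines: wuobm jxggs nwvx xrj cgj uhy hgmzf xozw uicpj
Hunk 2: at line 2 remove [xrj,cgj,uhy] add [svvz,fsmia] -> 8 lines: wuobm jxggs nwvx svvz fsmia hgmzf xozw uicpj
Hunk 3: at line 1 remove [jxggs] add [fwme,qrt] -> 9 lines: wuobm fwme qrt nwvx svvz fsmia hgmzf xozw uicpj

Answer: wuobm
fwme
qrt
nwvx
svvz
fsmia
hgmzf
xozw
uicpj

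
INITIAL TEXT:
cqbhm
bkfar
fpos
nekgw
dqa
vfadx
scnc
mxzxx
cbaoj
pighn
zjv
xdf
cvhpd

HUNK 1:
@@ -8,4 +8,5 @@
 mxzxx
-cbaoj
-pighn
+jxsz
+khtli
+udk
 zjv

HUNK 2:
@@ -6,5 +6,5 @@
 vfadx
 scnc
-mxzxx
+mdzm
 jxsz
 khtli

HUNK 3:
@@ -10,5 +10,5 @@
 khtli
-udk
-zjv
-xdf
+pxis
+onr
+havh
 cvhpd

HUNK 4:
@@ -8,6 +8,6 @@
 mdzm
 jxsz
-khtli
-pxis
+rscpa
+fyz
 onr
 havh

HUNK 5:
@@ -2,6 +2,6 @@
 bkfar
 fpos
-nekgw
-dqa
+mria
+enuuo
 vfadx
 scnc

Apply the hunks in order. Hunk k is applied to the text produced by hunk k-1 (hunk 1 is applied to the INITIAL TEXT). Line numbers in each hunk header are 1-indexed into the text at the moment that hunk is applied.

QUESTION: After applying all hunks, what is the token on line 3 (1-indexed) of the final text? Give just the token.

Answer: fpos

Derivation:
Hunk 1: at line 8 remove [cbaoj,pighn] add [jxsz,khtli,udk] -> 14 lines: cqbhm bkfar fpos nekgw dqa vfadx scnc mxzxx jxsz khtli udk zjv xdf cvhpd
Hunk 2: at line 6 remove [mxzxx] add [mdzm] -> 14 lines: cqbhm bkfar fpos nekgw dqa vfadx scnc mdzm jxsz khtli udk zjv xdf cvhpd
Hunk 3: at line 10 remove [udk,zjv,xdf] add [pxis,onr,havh] -> 14 lines: cqbhm bkfar fpos nekgw dqa vfadx scnc mdzm jxsz khtli pxis onr havh cvhpd
Hunk 4: at line 8 remove [khtli,pxis] add [rscpa,fyz] -> 14 lines: cqbhm bkfar fpos nekgw dqa vfadx scnc mdzm jxsz rscpa fyz onr havh cvhpd
Hunk 5: at line 2 remove [nekgw,dqa] add [mria,enuuo] -> 14 lines: cqbhm bkfar fpos mria enuuo vfadx scnc mdzm jxsz rscpa fyz onr havh cvhpd
Final line 3: fpos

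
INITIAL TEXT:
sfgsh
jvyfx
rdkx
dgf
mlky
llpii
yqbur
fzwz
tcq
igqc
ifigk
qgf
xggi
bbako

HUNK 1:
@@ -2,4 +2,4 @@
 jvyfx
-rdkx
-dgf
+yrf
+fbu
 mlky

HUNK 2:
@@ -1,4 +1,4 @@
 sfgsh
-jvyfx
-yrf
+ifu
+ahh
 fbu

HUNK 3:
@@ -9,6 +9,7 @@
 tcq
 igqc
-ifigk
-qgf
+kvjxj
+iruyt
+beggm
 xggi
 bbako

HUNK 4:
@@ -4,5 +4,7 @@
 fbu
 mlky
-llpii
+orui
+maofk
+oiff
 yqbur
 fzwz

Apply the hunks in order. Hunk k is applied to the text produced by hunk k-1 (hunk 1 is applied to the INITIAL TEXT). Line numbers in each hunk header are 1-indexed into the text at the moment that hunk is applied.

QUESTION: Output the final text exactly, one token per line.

Answer: sfgsh
ifu
ahh
fbu
mlky
orui
maofk
oiff
yqbur
fzwz
tcq
igqc
kvjxj
iruyt
beggm
xggi
bbako

Derivation:
Hunk 1: at line 2 remove [rdkx,dgf] add [yrf,fbu] -> 14 lines: sfgsh jvyfx yrf fbu mlky llpii yqbur fzwz tcq igqc ifigk qgf xggi bbako
Hunk 2: at line 1 remove [jvyfx,yrf] add [ifu,ahh] -> 14 lines: sfgsh ifu ahh fbu mlky llpii yqbur fzwz tcq igqc ifigk qgf xggi bbako
Hunk 3: at line 9 remove [ifigk,qgf] add [kvjxj,iruyt,beggm] -> 15 lines: sfgsh ifu ahh fbu mlky llpii yqbur fzwz tcq igqc kvjxj iruyt beggm xggi bbako
Hunk 4: at line 4 remove [llpii] add [orui,maofk,oiff] -> 17 lines: sfgsh ifu ahh fbu mlky orui maofk oiff yqbur fzwz tcq igqc kvjxj iruyt beggm xggi bbako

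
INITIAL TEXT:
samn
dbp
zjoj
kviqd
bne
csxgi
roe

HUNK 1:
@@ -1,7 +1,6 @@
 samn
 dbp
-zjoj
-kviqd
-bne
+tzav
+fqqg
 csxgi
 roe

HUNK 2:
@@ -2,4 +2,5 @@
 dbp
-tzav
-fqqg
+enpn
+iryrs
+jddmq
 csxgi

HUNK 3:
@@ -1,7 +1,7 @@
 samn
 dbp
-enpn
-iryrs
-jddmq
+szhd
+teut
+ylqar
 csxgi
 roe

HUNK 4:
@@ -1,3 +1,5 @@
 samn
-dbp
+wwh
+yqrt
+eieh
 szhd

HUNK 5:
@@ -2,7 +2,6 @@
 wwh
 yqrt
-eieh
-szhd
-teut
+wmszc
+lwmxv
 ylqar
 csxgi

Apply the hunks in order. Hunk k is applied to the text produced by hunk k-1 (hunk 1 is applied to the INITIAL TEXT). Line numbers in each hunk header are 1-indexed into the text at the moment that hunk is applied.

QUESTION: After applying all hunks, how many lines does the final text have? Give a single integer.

Hunk 1: at line 1 remove [zjoj,kviqd,bne] add [tzav,fqqg] -> 6 lines: samn dbp tzav fqqg csxgi roe
Hunk 2: at line 2 remove [tzav,fqqg] add [enpn,iryrs,jddmq] -> 7 lines: samn dbp enpn iryrs jddmq csxgi roe
Hunk 3: at line 1 remove [enpn,iryrs,jddmq] add [szhd,teut,ylqar] -> 7 lines: samn dbp szhd teut ylqar csxgi roe
Hunk 4: at line 1 remove [dbp] add [wwh,yqrt,eieh] -> 9 lines: samn wwh yqrt eieh szhd teut ylqar csxgi roe
Hunk 5: at line 2 remove [eieh,szhd,teut] add [wmszc,lwmxv] -> 8 lines: samn wwh yqrt wmszc lwmxv ylqar csxgi roe
Final line count: 8

Answer: 8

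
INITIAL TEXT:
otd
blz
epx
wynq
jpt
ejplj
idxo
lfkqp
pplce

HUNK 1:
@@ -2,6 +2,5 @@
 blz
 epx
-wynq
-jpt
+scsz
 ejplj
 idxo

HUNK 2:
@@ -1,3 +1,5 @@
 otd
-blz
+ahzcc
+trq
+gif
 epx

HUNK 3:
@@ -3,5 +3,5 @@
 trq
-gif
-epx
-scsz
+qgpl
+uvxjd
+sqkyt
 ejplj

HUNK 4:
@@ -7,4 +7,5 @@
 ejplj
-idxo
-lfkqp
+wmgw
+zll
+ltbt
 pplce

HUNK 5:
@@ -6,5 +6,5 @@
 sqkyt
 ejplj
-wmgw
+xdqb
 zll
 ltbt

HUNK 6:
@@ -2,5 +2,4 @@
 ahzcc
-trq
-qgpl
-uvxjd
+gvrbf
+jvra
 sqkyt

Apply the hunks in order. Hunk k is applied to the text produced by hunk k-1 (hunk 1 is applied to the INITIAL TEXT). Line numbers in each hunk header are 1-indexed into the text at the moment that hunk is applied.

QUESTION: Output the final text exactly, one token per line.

Hunk 1: at line 2 remove [wynq,jpt] add [scsz] -> 8 lines: otd blz epx scsz ejplj idxo lfkqp pplce
Hunk 2: at line 1 remove [blz] add [ahzcc,trq,gif] -> 10 lines: otd ahzcc trq gif epx scsz ejplj idxo lfkqp pplce
Hunk 3: at line 3 remove [gif,epx,scsz] add [qgpl,uvxjd,sqkyt] -> 10 lines: otd ahzcc trq qgpl uvxjd sqkyt ejplj idxo lfkqp pplce
Hunk 4: at line 7 remove [idxo,lfkqp] add [wmgw,zll,ltbt] -> 11 lines: otd ahzcc trq qgpl uvxjd sqkyt ejplj wmgw zll ltbt pplce
Hunk 5: at line 6 remove [wmgw] add [xdqb] -> 11 lines: otd ahzcc trq qgpl uvxjd sqkyt ejplj xdqb zll ltbt pplce
Hunk 6: at line 2 remove [trq,qgpl,uvxjd] add [gvrbf,jvra] -> 10 lines: otd ahzcc gvrbf jvra sqkyt ejplj xdqb zll ltbt pplce

Answer: otd
ahzcc
gvrbf
jvra
sqkyt
ejplj
xdqb
zll
ltbt
pplce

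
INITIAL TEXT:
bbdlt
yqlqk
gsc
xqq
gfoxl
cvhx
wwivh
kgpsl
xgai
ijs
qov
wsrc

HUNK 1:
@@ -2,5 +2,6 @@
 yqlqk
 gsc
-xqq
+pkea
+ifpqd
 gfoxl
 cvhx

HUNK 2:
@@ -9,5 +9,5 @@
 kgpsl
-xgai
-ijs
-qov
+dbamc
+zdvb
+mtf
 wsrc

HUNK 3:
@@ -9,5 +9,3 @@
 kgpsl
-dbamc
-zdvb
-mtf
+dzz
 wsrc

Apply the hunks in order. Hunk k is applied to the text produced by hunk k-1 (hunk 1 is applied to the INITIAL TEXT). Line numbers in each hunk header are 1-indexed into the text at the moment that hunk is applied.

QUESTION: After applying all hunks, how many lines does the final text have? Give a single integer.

Hunk 1: at line 2 remove [xqq] add [pkea,ifpqd] -> 13 lines: bbdlt yqlqk gsc pkea ifpqd gfoxl cvhx wwivh kgpsl xgai ijs qov wsrc
Hunk 2: at line 9 remove [xgai,ijs,qov] add [dbamc,zdvb,mtf] -> 13 lines: bbdlt yqlqk gsc pkea ifpqd gfoxl cvhx wwivh kgpsl dbamc zdvb mtf wsrc
Hunk 3: at line 9 remove [dbamc,zdvb,mtf] add [dzz] -> 11 lines: bbdlt yqlqk gsc pkea ifpqd gfoxl cvhx wwivh kgpsl dzz wsrc
Final line count: 11

Answer: 11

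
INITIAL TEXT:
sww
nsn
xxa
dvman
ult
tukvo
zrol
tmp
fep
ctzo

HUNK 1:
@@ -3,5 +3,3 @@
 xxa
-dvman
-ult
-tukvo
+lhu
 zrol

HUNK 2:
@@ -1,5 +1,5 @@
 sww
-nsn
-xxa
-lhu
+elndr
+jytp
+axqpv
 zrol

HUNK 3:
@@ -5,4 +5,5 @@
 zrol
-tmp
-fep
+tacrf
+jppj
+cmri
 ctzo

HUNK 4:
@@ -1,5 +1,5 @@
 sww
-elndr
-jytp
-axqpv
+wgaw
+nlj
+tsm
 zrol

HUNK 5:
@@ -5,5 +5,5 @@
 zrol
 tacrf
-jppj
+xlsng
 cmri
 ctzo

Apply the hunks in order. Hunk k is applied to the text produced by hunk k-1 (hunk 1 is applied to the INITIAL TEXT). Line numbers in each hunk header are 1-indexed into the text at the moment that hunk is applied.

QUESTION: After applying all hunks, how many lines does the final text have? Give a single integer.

Hunk 1: at line 3 remove [dvman,ult,tukvo] add [lhu] -> 8 lines: sww nsn xxa lhu zrol tmp fep ctzo
Hunk 2: at line 1 remove [nsn,xxa,lhu] add [elndr,jytp,axqpv] -> 8 lines: sww elndr jytp axqpv zrol tmp fep ctzo
Hunk 3: at line 5 remove [tmp,fep] add [tacrf,jppj,cmri] -> 9 lines: sww elndr jytp axqpv zrol tacrf jppj cmri ctzo
Hunk 4: at line 1 remove [elndr,jytp,axqpv] add [wgaw,nlj,tsm] -> 9 lines: sww wgaw nlj tsm zrol tacrf jppj cmri ctzo
Hunk 5: at line 5 remove [jppj] add [xlsng] -> 9 lines: sww wgaw nlj tsm zrol tacrf xlsng cmri ctzo
Final line count: 9

Answer: 9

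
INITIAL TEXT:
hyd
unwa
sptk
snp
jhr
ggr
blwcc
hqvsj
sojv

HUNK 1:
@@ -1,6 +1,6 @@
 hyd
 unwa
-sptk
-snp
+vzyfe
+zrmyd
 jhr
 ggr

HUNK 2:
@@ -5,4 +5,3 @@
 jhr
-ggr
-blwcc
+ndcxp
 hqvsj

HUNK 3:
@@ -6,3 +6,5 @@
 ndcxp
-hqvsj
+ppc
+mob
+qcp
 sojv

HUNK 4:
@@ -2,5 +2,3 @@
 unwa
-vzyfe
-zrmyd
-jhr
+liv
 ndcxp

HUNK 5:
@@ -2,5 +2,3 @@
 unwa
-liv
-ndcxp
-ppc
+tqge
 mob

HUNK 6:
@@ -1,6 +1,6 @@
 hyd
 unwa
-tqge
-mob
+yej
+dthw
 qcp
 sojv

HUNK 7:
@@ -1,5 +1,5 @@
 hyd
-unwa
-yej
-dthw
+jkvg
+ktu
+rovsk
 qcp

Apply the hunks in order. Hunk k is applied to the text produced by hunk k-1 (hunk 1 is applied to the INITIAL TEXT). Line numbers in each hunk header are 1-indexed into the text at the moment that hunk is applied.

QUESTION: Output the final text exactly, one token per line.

Hunk 1: at line 1 remove [sptk,snp] add [vzyfe,zrmyd] -> 9 lines: hyd unwa vzyfe zrmyd jhr ggr blwcc hqvsj sojv
Hunk 2: at line 5 remove [ggr,blwcc] add [ndcxp] -> 8 lines: hyd unwa vzyfe zrmyd jhr ndcxp hqvsj sojv
Hunk 3: at line 6 remove [hqvsj] add [ppc,mob,qcp] -> 10 lines: hyd unwa vzyfe zrmyd jhr ndcxp ppc mob qcp sojv
Hunk 4: at line 2 remove [vzyfe,zrmyd,jhr] add [liv] -> 8 lines: hyd unwa liv ndcxp ppc mob qcp sojv
Hunk 5: at line 2 remove [liv,ndcxp,ppc] add [tqge] -> 6 lines: hyd unwa tqge mob qcp sojv
Hunk 6: at line 1 remove [tqge,mob] add [yej,dthw] -> 6 lines: hyd unwa yej dthw qcp sojv
Hunk 7: at line 1 remove [unwa,yej,dthw] add [jkvg,ktu,rovsk] -> 6 lines: hyd jkvg ktu rovsk qcp sojv

Answer: hyd
jkvg
ktu
rovsk
qcp
sojv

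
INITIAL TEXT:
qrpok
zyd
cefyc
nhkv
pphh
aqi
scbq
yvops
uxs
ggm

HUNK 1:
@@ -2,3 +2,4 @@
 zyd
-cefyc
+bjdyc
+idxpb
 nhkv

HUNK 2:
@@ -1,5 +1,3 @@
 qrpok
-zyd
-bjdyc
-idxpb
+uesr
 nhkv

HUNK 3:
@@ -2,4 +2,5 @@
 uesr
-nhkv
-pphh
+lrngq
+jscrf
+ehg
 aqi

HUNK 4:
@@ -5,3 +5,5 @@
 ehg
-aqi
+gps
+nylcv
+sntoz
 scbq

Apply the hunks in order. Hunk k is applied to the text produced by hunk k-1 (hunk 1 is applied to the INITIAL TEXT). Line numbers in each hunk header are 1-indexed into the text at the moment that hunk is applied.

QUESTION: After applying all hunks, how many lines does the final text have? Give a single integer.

Answer: 12

Derivation:
Hunk 1: at line 2 remove [cefyc] add [bjdyc,idxpb] -> 11 lines: qrpok zyd bjdyc idxpb nhkv pphh aqi scbq yvops uxs ggm
Hunk 2: at line 1 remove [zyd,bjdyc,idxpb] add [uesr] -> 9 lines: qrpok uesr nhkv pphh aqi scbq yvops uxs ggm
Hunk 3: at line 2 remove [nhkv,pphh] add [lrngq,jscrf,ehg] -> 10 lines: qrpok uesr lrngq jscrf ehg aqi scbq yvops uxs ggm
Hunk 4: at line 5 remove [aqi] add [gps,nylcv,sntoz] -> 12 lines: qrpok uesr lrngq jscrf ehg gps nylcv sntoz scbq yvops uxs ggm
Final line count: 12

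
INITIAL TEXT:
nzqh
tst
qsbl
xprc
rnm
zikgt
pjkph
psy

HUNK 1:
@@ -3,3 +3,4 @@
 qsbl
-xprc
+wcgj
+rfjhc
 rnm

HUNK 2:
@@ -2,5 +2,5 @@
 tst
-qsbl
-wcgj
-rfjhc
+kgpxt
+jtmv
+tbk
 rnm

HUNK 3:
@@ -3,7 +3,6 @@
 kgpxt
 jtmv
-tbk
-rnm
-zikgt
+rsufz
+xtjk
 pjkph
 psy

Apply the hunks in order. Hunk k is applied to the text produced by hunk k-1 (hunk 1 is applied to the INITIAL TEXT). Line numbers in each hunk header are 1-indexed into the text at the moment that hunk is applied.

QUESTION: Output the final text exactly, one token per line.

Hunk 1: at line 3 remove [xprc] add [wcgj,rfjhc] -> 9 lines: nzqh tst qsbl wcgj rfjhc rnm zikgt pjkph psy
Hunk 2: at line 2 remove [qsbl,wcgj,rfjhc] add [kgpxt,jtmv,tbk] -> 9 lines: nzqh tst kgpxt jtmv tbk rnm zikgt pjkph psy
Hunk 3: at line 3 remove [tbk,rnm,zikgt] add [rsufz,xtjk] -> 8 lines: nzqh tst kgpxt jtmv rsufz xtjk pjkph psy

Answer: nzqh
tst
kgpxt
jtmv
rsufz
xtjk
pjkph
psy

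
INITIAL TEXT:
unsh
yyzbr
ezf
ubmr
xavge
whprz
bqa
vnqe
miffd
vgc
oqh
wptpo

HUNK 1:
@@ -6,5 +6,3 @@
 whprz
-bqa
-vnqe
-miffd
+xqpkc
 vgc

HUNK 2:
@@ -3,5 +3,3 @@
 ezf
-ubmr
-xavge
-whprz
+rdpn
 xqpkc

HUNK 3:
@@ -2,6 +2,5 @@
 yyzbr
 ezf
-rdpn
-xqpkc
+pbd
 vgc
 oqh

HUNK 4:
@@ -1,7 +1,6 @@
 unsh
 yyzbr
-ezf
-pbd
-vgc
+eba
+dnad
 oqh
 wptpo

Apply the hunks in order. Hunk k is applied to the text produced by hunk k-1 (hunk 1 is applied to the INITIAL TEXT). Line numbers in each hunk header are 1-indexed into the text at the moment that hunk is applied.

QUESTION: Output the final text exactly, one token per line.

Answer: unsh
yyzbr
eba
dnad
oqh
wptpo

Derivation:
Hunk 1: at line 6 remove [bqa,vnqe,miffd] add [xqpkc] -> 10 lines: unsh yyzbr ezf ubmr xavge whprz xqpkc vgc oqh wptpo
Hunk 2: at line 3 remove [ubmr,xavge,whprz] add [rdpn] -> 8 lines: unsh yyzbr ezf rdpn xqpkc vgc oqh wptpo
Hunk 3: at line 2 remove [rdpn,xqpkc] add [pbd] -> 7 lines: unsh yyzbr ezf pbd vgc oqh wptpo
Hunk 4: at line 1 remove [ezf,pbd,vgc] add [eba,dnad] -> 6 lines: unsh yyzbr eba dnad oqh wptpo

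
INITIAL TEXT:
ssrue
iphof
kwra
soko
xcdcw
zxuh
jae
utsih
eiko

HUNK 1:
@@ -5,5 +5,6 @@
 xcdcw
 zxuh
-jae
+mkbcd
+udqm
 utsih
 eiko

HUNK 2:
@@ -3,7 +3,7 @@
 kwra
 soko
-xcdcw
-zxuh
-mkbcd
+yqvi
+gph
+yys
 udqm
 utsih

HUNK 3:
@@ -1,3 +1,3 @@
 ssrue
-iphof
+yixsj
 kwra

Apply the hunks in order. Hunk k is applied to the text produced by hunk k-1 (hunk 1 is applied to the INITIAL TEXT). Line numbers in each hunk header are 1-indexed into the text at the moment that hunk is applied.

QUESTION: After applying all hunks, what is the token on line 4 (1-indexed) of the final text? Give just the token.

Hunk 1: at line 5 remove [jae] add [mkbcd,udqm] -> 10 lines: ssrue iphof kwra soko xcdcw zxuh mkbcd udqm utsih eiko
Hunk 2: at line 3 remove [xcdcw,zxuh,mkbcd] add [yqvi,gph,yys] -> 10 lines: ssrue iphof kwra soko yqvi gph yys udqm utsih eiko
Hunk 3: at line 1 remove [iphof] add [yixsj] -> 10 lines: ssrue yixsj kwra soko yqvi gph yys udqm utsih eiko
Final line 4: soko

Answer: soko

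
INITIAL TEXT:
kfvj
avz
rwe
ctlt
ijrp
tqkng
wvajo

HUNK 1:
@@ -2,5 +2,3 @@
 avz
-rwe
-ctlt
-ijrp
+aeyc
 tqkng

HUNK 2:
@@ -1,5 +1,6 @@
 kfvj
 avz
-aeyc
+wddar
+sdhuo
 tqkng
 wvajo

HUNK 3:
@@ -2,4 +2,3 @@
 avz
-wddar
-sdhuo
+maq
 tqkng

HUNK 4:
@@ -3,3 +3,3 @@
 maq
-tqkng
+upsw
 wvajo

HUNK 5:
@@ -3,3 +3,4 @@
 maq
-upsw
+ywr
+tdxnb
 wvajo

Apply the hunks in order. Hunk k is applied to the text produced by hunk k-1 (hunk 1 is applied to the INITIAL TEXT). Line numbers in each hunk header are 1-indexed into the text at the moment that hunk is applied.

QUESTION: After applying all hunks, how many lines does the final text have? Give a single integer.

Hunk 1: at line 2 remove [rwe,ctlt,ijrp] add [aeyc] -> 5 lines: kfvj avz aeyc tqkng wvajo
Hunk 2: at line 1 remove [aeyc] add [wddar,sdhuo] -> 6 lines: kfvj avz wddar sdhuo tqkng wvajo
Hunk 3: at line 2 remove [wddar,sdhuo] add [maq] -> 5 lines: kfvj avz maq tqkng wvajo
Hunk 4: at line 3 remove [tqkng] add [upsw] -> 5 lines: kfvj avz maq upsw wvajo
Hunk 5: at line 3 remove [upsw] add [ywr,tdxnb] -> 6 lines: kfvj avz maq ywr tdxnb wvajo
Final line count: 6

Answer: 6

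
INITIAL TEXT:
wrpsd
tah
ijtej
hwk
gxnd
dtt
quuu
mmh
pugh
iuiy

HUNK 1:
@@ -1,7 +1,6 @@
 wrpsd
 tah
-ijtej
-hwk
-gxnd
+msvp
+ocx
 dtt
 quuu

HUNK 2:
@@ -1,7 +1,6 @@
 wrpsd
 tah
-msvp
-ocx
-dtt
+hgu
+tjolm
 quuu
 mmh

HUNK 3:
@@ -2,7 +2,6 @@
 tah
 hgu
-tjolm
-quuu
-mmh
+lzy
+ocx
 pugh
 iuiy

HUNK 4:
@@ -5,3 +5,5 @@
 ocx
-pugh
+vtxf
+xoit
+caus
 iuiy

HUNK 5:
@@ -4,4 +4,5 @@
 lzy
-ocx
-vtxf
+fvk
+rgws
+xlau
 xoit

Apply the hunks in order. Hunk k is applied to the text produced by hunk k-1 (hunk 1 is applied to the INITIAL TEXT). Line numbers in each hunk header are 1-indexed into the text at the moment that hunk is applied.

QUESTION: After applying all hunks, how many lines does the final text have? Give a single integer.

Answer: 10

Derivation:
Hunk 1: at line 1 remove [ijtej,hwk,gxnd] add [msvp,ocx] -> 9 lines: wrpsd tah msvp ocx dtt quuu mmh pugh iuiy
Hunk 2: at line 1 remove [msvp,ocx,dtt] add [hgu,tjolm] -> 8 lines: wrpsd tah hgu tjolm quuu mmh pugh iuiy
Hunk 3: at line 2 remove [tjolm,quuu,mmh] add [lzy,ocx] -> 7 lines: wrpsd tah hgu lzy ocx pugh iuiy
Hunk 4: at line 5 remove [pugh] add [vtxf,xoit,caus] -> 9 lines: wrpsd tah hgu lzy ocx vtxf xoit caus iuiy
Hunk 5: at line 4 remove [ocx,vtxf] add [fvk,rgws,xlau] -> 10 lines: wrpsd tah hgu lzy fvk rgws xlau xoit caus iuiy
Final line count: 10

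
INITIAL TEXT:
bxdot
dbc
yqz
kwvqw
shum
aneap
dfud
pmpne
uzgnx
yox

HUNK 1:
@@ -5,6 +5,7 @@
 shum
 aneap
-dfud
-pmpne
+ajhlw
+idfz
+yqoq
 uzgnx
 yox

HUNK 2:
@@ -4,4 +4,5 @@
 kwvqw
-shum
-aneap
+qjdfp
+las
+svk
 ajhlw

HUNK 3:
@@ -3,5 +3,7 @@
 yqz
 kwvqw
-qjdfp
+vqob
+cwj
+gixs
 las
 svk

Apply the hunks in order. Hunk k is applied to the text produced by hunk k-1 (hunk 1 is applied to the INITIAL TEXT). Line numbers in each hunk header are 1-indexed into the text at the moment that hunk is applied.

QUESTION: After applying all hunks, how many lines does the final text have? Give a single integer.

Answer: 14

Derivation:
Hunk 1: at line 5 remove [dfud,pmpne] add [ajhlw,idfz,yqoq] -> 11 lines: bxdot dbc yqz kwvqw shum aneap ajhlw idfz yqoq uzgnx yox
Hunk 2: at line 4 remove [shum,aneap] add [qjdfp,las,svk] -> 12 lines: bxdot dbc yqz kwvqw qjdfp las svk ajhlw idfz yqoq uzgnx yox
Hunk 3: at line 3 remove [qjdfp] add [vqob,cwj,gixs] -> 14 lines: bxdot dbc yqz kwvqw vqob cwj gixs las svk ajhlw idfz yqoq uzgnx yox
Final line count: 14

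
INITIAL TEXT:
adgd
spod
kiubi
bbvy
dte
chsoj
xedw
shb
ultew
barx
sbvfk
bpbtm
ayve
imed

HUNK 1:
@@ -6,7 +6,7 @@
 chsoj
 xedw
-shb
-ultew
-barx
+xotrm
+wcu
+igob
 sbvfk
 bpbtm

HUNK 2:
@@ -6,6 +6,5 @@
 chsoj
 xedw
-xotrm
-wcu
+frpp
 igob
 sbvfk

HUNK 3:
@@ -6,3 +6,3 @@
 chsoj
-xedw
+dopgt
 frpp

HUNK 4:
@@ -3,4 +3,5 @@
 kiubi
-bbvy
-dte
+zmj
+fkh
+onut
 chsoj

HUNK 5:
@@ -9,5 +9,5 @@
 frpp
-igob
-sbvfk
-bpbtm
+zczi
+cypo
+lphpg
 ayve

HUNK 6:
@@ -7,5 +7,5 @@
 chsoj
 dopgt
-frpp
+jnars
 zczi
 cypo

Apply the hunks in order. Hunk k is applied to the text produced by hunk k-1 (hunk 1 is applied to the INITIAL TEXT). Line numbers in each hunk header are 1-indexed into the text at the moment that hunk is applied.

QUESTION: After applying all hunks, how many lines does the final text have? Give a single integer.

Answer: 14

Derivation:
Hunk 1: at line 6 remove [shb,ultew,barx] add [xotrm,wcu,igob] -> 14 lines: adgd spod kiubi bbvy dte chsoj xedw xotrm wcu igob sbvfk bpbtm ayve imed
Hunk 2: at line 6 remove [xotrm,wcu] add [frpp] -> 13 lines: adgd spod kiubi bbvy dte chsoj xedw frpp igob sbvfk bpbtm ayve imed
Hunk 3: at line 6 remove [xedw] add [dopgt] -> 13 lines: adgd spod kiubi bbvy dte chsoj dopgt frpp igob sbvfk bpbtm ayve imed
Hunk 4: at line 3 remove [bbvy,dte] add [zmj,fkh,onut] -> 14 lines: adgd spod kiubi zmj fkh onut chsoj dopgt frpp igob sbvfk bpbtm ayve imed
Hunk 5: at line 9 remove [igob,sbvfk,bpbtm] add [zczi,cypo,lphpg] -> 14 lines: adgd spod kiubi zmj fkh onut chsoj dopgt frpp zczi cypo lphpg ayve imed
Hunk 6: at line 7 remove [frpp] add [jnars] -> 14 lines: adgd spod kiubi zmj fkh onut chsoj dopgt jnars zczi cypo lphpg ayve imed
Final line count: 14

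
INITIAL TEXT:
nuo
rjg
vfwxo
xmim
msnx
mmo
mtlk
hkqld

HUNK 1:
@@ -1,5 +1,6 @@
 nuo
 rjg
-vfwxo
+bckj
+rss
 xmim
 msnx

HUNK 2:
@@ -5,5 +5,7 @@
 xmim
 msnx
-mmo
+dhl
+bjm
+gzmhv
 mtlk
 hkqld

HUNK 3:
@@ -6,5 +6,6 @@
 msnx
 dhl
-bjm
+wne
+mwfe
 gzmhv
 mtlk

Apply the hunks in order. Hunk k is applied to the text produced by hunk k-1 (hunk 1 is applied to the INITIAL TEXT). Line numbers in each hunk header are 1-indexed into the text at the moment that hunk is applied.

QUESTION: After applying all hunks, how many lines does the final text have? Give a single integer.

Hunk 1: at line 1 remove [vfwxo] add [bckj,rss] -> 9 lines: nuo rjg bckj rss xmim msnx mmo mtlk hkqld
Hunk 2: at line 5 remove [mmo] add [dhl,bjm,gzmhv] -> 11 lines: nuo rjg bckj rss xmim msnx dhl bjm gzmhv mtlk hkqld
Hunk 3: at line 6 remove [bjm] add [wne,mwfe] -> 12 lines: nuo rjg bckj rss xmim msnx dhl wne mwfe gzmhv mtlk hkqld
Final line count: 12

Answer: 12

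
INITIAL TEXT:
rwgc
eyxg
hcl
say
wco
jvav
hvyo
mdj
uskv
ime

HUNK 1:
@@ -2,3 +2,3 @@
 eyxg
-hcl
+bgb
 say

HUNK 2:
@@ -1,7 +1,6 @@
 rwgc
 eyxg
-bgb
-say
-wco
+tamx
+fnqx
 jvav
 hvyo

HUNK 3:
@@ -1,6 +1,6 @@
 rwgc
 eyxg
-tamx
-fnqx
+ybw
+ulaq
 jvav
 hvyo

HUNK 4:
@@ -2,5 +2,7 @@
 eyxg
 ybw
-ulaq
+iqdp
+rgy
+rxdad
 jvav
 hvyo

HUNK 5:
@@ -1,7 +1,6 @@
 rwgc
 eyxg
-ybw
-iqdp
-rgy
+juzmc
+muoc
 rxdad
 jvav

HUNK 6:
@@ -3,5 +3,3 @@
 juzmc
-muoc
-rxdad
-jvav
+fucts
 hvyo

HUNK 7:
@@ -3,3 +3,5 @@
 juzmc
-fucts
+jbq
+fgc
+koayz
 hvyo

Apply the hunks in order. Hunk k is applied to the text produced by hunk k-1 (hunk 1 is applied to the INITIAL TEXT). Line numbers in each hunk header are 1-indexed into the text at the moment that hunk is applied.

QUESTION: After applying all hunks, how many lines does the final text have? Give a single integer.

Answer: 10

Derivation:
Hunk 1: at line 2 remove [hcl] add [bgb] -> 10 lines: rwgc eyxg bgb say wco jvav hvyo mdj uskv ime
Hunk 2: at line 1 remove [bgb,say,wco] add [tamx,fnqx] -> 9 lines: rwgc eyxg tamx fnqx jvav hvyo mdj uskv ime
Hunk 3: at line 1 remove [tamx,fnqx] add [ybw,ulaq] -> 9 lines: rwgc eyxg ybw ulaq jvav hvyo mdj uskv ime
Hunk 4: at line 2 remove [ulaq] add [iqdp,rgy,rxdad] -> 11 lines: rwgc eyxg ybw iqdp rgy rxdad jvav hvyo mdj uskv ime
Hunk 5: at line 1 remove [ybw,iqdp,rgy] add [juzmc,muoc] -> 10 lines: rwgc eyxg juzmc muoc rxdad jvav hvyo mdj uskv ime
Hunk 6: at line 3 remove [muoc,rxdad,jvav] add [fucts] -> 8 lines: rwgc eyxg juzmc fucts hvyo mdj uskv ime
Hunk 7: at line 3 remove [fucts] add [jbq,fgc,koayz] -> 10 lines: rwgc eyxg juzmc jbq fgc koayz hvyo mdj uskv ime
Final line count: 10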